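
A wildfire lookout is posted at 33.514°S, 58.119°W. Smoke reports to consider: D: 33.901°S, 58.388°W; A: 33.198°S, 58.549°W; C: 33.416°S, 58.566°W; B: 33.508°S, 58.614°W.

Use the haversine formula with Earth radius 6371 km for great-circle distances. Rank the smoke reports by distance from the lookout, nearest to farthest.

C, B, D, A

Computing each great-circle distance from 33.514°S, 58.119°W:
C 33.416°S, 58.566°W: 42.9 km
B 33.508°S, 58.614°W: 45.9 km
D 33.901°S, 58.388°W: 49.7 km
A 33.198°S, 58.549°W: 53.2 km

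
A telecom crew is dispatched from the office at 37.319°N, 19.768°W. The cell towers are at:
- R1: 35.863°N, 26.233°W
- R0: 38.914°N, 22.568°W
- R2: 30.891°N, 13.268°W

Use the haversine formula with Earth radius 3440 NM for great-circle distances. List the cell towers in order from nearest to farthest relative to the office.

Computing each great-circle distance from 37.319°N, 19.768°W:
R0 38.914°N, 22.568°W: 163.3 NM
R1 35.863°N, 26.233°W: 323.6 NM
R2 30.891°N, 13.268°W: 503.1 NM

R0, R1, R2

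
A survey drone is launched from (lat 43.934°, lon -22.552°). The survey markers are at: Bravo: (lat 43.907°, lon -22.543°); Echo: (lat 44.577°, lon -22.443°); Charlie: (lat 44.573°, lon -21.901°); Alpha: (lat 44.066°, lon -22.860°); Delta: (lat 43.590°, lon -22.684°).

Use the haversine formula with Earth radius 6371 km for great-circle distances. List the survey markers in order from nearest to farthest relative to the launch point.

Bravo, Alpha, Delta, Echo, Charlie

Distance from the launch point at (lat 43.934°, lon -22.552°) to each:
Bravo (lat 43.907°, lon -22.543°): 3.1 km
Alpha (lat 44.066°, lon -22.860°): 28.7 km
Delta (lat 43.590°, lon -22.684°): 39.7 km
Echo (lat 44.577°, lon -22.443°): 72.0 km
Charlie (lat 44.573°, lon -21.901°): 88.0 km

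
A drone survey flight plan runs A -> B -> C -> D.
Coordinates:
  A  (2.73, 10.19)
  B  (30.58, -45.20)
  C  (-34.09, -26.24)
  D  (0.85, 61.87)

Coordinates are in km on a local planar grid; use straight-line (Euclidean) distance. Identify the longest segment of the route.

C–D

Leg distances:
A→B: 62.0 km
B→C: 67.4 km
C→D: 94.8 km
The longest leg is C–D at 94.8 km.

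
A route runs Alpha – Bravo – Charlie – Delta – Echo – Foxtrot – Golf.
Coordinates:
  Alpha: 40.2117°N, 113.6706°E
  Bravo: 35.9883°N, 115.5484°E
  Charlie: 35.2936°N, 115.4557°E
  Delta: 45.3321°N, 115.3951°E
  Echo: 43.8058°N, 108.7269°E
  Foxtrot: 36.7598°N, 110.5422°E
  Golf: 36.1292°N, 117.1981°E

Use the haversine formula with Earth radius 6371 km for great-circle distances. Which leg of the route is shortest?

Leg distances:
Alpha→Bravo: 497.5 km
Bravo→Charlie: 77.7 km
Charlie→Delta: 1116.2 km
Delta→Echo: 554.6 km
Echo→Foxtrot: 798.4 km
Foxtrot→Golf: 599.4 km
The shortest leg is Bravo–Charlie at 77.7 km.

Bravo–Charlie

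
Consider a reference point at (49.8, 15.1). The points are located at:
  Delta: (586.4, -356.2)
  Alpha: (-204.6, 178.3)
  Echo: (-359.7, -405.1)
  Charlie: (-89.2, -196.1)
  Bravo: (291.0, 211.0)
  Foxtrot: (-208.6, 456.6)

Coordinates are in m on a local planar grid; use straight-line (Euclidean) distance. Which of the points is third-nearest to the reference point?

Distances from the reference point ((49.8, 15.1)):
Charlie: 252.8 m
Alpha: 302.2 m
Bravo: 310.7 m
Foxtrot: 511.6 m
Echo: 586.7 m
Delta: 652.5 m
The third-nearest is Bravo at 310.7 m.

Bravo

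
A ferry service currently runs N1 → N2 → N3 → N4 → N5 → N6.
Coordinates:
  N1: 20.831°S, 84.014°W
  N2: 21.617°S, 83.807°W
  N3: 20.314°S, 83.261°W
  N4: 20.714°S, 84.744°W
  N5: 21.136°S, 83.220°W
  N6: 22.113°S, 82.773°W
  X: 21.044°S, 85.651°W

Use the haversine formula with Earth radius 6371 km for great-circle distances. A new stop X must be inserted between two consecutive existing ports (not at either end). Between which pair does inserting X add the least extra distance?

between N4 and N5

Added distance for inserting X between each consecutive pair:
N1–N2: 283.0 km
N2–N3: 307.3 km
N3–N4: 201.9 km
N4–N5: 188.4 km
N5–N6: 454.8 km
Smallest added distance is 188.4 km, inserting between N4 and N5.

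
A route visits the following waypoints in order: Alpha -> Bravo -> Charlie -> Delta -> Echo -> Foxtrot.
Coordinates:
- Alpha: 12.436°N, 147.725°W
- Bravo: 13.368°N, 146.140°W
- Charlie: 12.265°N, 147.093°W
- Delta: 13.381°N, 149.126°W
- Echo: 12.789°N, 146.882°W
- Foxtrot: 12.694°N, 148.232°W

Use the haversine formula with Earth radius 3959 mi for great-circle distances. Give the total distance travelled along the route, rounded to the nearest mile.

Leg distances:
Alpha→Bravo: 124.7 mi  (cumulative 124.7 mi)
Bravo→Charlie: 99.7 mi  (cumulative 224.3 mi)
Charlie→Delta: 157.2 mi  (cumulative 381.5 mi)
Delta→Echo: 156.5 mi  (cumulative 538.0 mi)
Echo→Foxtrot: 91.2 mi  (cumulative 629.2 mi)
Total route length ≈ 629 mi.

629 mi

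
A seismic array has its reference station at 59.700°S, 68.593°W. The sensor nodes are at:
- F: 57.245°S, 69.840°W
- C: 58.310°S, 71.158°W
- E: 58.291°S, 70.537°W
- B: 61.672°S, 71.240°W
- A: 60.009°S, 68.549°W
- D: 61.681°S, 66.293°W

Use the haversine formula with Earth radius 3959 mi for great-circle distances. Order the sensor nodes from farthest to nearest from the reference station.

Distances from the reference station:
F 57.245°S, 69.840°W: 175.5 mi
B 61.672°S, 71.240°W: 163.0 mi
D 61.681°S, 66.293°W: 157.4 mi
C 58.310°S, 71.158°W: 132.5 mi
E 58.291°S, 70.537°W: 119.4 mi
A 60.009°S, 68.549°W: 21.4 mi

F, B, D, C, E, A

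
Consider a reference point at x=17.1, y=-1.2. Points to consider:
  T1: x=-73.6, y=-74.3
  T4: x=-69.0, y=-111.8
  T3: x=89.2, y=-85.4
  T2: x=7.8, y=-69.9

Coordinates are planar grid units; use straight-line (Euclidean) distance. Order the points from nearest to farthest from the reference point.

Distance from the reference point at x=17.1, y=-1.2 to each:
T2 x=7.8, y=-69.9: 69.3
T3 x=89.2, y=-85.4: 110.9
T1 x=-73.6, y=-74.3: 116.5
T4 x=-69.0, y=-111.8: 140.2

T2, T3, T1, T4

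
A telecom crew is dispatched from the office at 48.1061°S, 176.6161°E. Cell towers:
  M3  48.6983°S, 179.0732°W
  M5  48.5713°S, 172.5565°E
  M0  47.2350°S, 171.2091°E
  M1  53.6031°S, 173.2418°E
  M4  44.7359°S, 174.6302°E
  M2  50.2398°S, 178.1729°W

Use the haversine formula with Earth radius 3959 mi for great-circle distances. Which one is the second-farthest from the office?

Distance to each, sorted:
M1: 407.2 mi
M2: 277.7 mi
M0: 258.6 mi
M4: 251.3 mi
M3: 201.9 mi
M5: 189.2 mi
The second-farthest is M2 at 277.7 mi.

M2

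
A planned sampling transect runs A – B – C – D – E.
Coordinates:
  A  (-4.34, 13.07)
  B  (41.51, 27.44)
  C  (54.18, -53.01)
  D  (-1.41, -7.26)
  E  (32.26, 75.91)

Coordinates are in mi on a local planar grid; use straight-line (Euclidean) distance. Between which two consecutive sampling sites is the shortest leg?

A–B

Leg distances:
A→B: 48.0 mi
B→C: 81.4 mi
C→D: 72.0 mi
D→E: 89.7 mi
The shortest leg is A–B at 48.0 mi.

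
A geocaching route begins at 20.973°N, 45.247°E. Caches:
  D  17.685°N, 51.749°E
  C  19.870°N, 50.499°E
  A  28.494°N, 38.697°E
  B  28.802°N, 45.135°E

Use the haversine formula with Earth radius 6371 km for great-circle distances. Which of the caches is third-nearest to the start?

B

Distances from the start (20.973°N, 45.247°E):
C: 560.8 km
D: 773.9 km
B: 870.6 km
A: 1065.8 km
The third-nearest is B at 870.6 km.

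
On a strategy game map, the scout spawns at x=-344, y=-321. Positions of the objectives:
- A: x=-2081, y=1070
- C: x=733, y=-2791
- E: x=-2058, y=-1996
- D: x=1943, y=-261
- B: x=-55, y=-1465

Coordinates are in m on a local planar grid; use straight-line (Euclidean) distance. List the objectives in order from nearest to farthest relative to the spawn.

B, A, D, E, C

Distances from the spawn:
B x=-55, y=-1465: 1179.9 m
A x=-2081, y=1070: 2225.3 m
D x=1943, y=-261: 2287.8 m
E x=-2058, y=-1996: 2396.5 m
C x=733, y=-2791: 2694.6 m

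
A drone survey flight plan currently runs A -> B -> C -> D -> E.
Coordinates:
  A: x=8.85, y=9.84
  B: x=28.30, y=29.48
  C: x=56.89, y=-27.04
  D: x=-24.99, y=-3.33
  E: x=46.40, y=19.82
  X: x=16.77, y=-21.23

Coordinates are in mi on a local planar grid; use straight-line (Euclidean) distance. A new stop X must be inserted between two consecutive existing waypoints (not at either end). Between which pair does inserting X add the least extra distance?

Added distance for inserting X between each consecutive pair:
A–B: 56.4 mi
B–C: 29.2 mi
C–D: 0.7 mi
D–E: 21.0 mi
Smallest added distance is 0.7 mi, inserting between C and D.

between C and D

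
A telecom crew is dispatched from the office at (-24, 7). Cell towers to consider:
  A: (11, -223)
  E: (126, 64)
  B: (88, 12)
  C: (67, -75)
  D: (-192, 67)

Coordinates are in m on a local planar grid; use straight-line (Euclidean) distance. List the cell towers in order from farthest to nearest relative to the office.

A, D, E, C, B

Distances from the office:
A (11, -223): 232.6 m
D (-192, 67): 178.4 m
E (126, 64): 160.5 m
C (67, -75): 122.5 m
B (88, 12): 112.1 m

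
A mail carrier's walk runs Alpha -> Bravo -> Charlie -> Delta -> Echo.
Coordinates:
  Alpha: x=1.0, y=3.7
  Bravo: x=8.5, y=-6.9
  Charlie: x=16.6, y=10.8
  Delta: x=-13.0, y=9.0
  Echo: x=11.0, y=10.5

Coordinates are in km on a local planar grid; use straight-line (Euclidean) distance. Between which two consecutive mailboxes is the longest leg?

Leg distances:
Alpha→Bravo: 13.0 km
Bravo→Charlie: 19.5 km
Charlie→Delta: 29.7 km
Delta→Echo: 24.0 km
The longest leg is Charlie–Delta at 29.7 km.

Charlie–Delta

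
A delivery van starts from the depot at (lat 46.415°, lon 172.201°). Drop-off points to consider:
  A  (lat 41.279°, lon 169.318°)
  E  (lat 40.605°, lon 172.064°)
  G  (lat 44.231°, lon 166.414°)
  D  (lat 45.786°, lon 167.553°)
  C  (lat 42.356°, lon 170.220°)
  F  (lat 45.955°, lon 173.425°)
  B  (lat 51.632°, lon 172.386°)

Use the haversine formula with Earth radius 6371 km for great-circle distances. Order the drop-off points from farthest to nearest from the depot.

E, A, B, G, C, D, F

Distances from the depot:
E (lat 40.605°, lon 172.064°): 646.1 km
A (lat 41.279°, lon 169.318°): 616.0 km
B (lat 51.632°, lon 172.386°): 580.3 km
G (lat 44.231°, lon 166.414°): 513.3 km
C (lat 42.356°, lon 170.220°): 478.0 km
D (lat 45.786°, lon 167.553°): 365.1 km
F (lat 45.955°, lon 173.425°): 107.2 km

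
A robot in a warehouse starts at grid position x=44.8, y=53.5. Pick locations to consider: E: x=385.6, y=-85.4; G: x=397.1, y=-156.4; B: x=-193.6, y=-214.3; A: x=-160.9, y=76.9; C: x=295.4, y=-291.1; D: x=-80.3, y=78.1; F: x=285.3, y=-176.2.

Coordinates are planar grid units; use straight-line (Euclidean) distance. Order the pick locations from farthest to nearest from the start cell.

Computing each straight-line distance from x=44.8, y=53.5:
C x=295.4, y=-291.1: 426.1
G x=397.1, y=-156.4: 410.1
E x=385.6, y=-85.4: 368.0
B x=-193.6, y=-214.3: 358.5
F x=285.3, y=-176.2: 332.6
A x=-160.9, y=76.9: 207.0
D x=-80.3, y=78.1: 127.5

C, G, E, B, F, A, D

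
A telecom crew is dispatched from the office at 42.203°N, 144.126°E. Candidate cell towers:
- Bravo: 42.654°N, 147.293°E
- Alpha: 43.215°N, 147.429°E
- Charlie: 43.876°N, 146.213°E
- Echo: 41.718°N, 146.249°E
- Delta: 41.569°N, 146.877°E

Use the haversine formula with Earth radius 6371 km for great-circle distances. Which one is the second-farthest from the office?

Distances from the office (42.203°N, 144.126°E):
Alpha: 292.4 km
Bravo: 264.7 km
Charlie: 251.7 km
Delta: 238.4 km
Echo: 183.6 km
The second-farthest is Bravo at 264.7 km.

Bravo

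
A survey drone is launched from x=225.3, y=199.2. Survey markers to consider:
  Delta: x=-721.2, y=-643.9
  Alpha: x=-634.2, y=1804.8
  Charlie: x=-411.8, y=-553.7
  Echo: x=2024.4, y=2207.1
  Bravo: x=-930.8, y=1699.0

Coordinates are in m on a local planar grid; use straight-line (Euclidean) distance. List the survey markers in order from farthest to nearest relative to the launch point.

Echo, Bravo, Alpha, Delta, Charlie

Distance from the launch point at x=225.3, y=199.2 to each:
Echo x=2024.4, y=2207.1: 2696.0 m
Bravo x=-930.8, y=1699.0: 1893.7 m
Alpha x=-634.2, y=1804.8: 1821.2 m
Delta x=-721.2, y=-643.9: 1267.5 m
Charlie x=-411.8, y=-553.7: 986.3 m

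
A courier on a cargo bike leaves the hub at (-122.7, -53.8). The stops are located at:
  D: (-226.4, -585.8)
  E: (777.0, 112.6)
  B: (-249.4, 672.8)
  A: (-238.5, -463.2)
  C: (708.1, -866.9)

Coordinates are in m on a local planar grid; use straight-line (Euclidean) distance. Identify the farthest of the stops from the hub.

Distance to each, sorted:
C: 1162.5 m
E: 915.0 m
B: 737.6 m
D: 542.0 m
A: 425.5 m
The farthest is C at 1162.5 m.

C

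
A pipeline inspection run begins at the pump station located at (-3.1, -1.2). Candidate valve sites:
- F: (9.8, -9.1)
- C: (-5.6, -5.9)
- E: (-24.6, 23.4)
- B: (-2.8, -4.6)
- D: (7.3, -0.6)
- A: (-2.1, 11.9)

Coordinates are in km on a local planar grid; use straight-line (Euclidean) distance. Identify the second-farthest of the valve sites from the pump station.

Distance to each, sorted:
E: 32.7 km
F: 15.1 km
A: 13.1 km
D: 10.4 km
C: 5.3 km
B: 3.4 km
The second-farthest is F at 15.1 km.

F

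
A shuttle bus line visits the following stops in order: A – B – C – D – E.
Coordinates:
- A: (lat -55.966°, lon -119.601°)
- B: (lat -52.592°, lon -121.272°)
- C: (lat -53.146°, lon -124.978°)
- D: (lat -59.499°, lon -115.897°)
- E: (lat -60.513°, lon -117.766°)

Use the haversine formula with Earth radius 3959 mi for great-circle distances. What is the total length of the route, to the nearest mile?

Leg distances:
A→B: 242.7 mi  (cumulative 242.7 mi)
B→C: 159.2 mi  (cumulative 401.9 mi)
C→D: 559.1 mi  (cumulative 961.0 mi)
D→E: 95.3 mi  (cumulative 1056.3 mi)
Total route length ≈ 1056 mi.

1056 mi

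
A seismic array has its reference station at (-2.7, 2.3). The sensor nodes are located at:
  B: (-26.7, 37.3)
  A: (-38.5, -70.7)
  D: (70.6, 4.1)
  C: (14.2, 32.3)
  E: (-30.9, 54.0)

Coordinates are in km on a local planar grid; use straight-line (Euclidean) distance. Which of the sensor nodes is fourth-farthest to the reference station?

B

Distances from the reference station ((-2.7, 2.3)):
A: 81.3 km
D: 73.3 km
E: 58.9 km
B: 42.4 km
C: 34.4 km
The fourth-farthest is B at 42.4 km.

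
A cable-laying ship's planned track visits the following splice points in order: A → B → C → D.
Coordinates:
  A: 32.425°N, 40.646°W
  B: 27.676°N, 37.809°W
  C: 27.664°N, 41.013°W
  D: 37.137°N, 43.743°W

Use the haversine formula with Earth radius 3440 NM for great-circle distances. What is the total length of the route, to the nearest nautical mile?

Leg distances:
A→B: 320.9 NM  (cumulative 320.9 NM)
B→C: 170.4 NM  (cumulative 491.3 NM)
C→D: 585.3 NM  (cumulative 1076.6 NM)
Total route length ≈ 1077 NM.

1077 NM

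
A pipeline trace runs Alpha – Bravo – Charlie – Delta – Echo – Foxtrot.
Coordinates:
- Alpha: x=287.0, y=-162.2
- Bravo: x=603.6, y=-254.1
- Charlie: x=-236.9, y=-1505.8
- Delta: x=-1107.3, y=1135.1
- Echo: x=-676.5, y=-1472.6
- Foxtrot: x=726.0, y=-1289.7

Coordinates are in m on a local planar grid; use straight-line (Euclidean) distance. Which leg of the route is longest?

Leg distances:
Alpha→Bravo: 329.7 m
Bravo→Charlie: 1507.7 m
Charlie→Delta: 2780.6 m
Delta→Echo: 2643.0 m
Echo→Foxtrot: 1414.4 m
The longest leg is Charlie–Delta at 2780.6 m.

Charlie–Delta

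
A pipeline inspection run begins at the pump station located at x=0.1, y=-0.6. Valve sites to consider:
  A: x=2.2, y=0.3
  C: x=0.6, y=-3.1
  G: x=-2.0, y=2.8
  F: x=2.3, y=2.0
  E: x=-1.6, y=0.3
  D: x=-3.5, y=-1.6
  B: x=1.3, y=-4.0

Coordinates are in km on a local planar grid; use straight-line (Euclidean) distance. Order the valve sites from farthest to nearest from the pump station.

Computing each straight-line distance from x=0.1, y=-0.6:
G x=-2.0, y=2.8: 4.0 km
D x=-3.5, y=-1.6: 3.7 km
B x=1.3, y=-4.0: 3.6 km
F x=2.3, y=2.0: 3.4 km
C x=0.6, y=-3.1: 2.5 km
A x=2.2, y=0.3: 2.3 km
E x=-1.6, y=0.3: 1.9 km

G, D, B, F, C, A, E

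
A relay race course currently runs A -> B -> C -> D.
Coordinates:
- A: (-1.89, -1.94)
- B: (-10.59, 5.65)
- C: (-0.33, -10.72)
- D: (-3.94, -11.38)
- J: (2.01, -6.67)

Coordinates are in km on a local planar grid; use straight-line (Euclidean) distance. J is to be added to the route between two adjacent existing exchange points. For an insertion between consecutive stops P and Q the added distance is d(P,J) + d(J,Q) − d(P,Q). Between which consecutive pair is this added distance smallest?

Added distance for inserting J between each consecutive pair:
A–B: 12.2 km
B–C: 3.0 km
C–D: 8.6 km
Smallest added distance is 3.0 km, inserting between B and C.

between B and C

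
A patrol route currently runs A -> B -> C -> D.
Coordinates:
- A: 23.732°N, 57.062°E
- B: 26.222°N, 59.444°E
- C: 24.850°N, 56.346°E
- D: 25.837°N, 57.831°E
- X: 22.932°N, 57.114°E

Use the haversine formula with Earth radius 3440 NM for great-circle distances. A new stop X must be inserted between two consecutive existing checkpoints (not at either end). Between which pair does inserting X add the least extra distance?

Added distance for inserting X between each consecutive pair:
A–B: 85.2 NM
B–C: 170.6 NM
C–D: 201.4 NM
Smallest added distance is 85.2 NM, inserting between A and B.

between A and B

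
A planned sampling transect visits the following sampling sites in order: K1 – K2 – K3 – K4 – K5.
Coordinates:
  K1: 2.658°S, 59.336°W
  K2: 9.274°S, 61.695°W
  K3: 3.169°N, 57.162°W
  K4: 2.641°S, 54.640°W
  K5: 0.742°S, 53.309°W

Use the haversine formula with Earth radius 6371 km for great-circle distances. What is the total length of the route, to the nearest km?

Leg distances:
K1→K2: 780.5 km  (cumulative 780.5 km)
K2→K3: 1472.0 km  (cumulative 2252.5 km)
K3→K4: 704.2 km  (cumulative 2956.7 km)
K4→K5: 257.8 km  (cumulative 3214.5 km)
Total route length ≈ 3215 km.

3215 km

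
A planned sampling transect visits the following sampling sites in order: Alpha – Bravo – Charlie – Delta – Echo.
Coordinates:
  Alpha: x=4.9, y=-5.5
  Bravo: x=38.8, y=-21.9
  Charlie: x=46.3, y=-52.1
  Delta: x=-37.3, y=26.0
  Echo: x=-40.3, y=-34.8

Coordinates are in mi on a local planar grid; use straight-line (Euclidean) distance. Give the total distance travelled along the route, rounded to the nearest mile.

244 mi

Leg distances:
Alpha→Bravo: 37.7 mi  (cumulative 37.7 mi)
Bravo→Charlie: 31.1 mi  (cumulative 68.8 mi)
Charlie→Delta: 114.4 mi  (cumulative 183.2 mi)
Delta→Echo: 60.9 mi  (cumulative 244.1 mi)
Total route length ≈ 244 mi.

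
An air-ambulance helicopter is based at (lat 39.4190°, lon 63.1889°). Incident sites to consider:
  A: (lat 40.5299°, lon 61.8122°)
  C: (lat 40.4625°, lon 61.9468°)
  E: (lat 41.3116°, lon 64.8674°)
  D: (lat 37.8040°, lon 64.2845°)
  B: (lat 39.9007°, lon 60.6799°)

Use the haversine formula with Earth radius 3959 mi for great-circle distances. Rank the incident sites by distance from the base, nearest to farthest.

Computing each great-circle distance from (lat 39.4190°, lon 63.1889°):
C (lat 40.4625°, lon 61.9468°): 97.6 mi
A (lat 40.5299°, lon 61.8122°): 105.9 mi
D (lat 37.8040°, lon 64.2845°): 126.3 mi
B (lat 39.9007°, lon 60.6799°): 137.5 mi
E (lat 41.3116°, lon 64.8674°): 157.8 mi

C, A, D, B, E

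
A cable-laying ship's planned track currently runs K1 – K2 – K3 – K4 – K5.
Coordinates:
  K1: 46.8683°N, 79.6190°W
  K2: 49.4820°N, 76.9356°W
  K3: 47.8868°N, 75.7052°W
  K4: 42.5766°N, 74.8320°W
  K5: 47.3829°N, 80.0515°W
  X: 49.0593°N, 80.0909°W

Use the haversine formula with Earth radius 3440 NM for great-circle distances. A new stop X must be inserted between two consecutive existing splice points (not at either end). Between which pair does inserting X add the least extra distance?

between K1 and K2

Added distance for inserting X between each consecutive pair:
K1–K2: 68.9 NM
K2–K3: 206.9 NM
K3–K4: 314.1 NM
K4–K5: 183.8 NM
Smallest added distance is 68.9 NM, inserting between K1 and K2.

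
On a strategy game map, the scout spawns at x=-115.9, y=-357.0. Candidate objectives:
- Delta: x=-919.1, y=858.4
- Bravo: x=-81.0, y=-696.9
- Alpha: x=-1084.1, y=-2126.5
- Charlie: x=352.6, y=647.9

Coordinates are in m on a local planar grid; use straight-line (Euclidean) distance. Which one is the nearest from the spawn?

Distance to each, sorted:
Bravo: 341.7 m
Charlie: 1108.7 m
Delta: 1456.8 m
Alpha: 2017.1 m
The nearest is Bravo at 341.7 m.

Bravo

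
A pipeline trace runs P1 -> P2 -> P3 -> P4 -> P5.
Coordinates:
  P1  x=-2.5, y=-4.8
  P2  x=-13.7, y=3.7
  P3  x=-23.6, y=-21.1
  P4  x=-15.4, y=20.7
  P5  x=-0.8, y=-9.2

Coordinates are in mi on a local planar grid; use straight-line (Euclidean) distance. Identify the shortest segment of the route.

Leg distances:
P1→P2: 14.1 mi
P2→P3: 26.7 mi
P3→P4: 42.6 mi
P4→P5: 33.3 mi
The shortest leg is P1–P2 at 14.1 mi.

P1–P2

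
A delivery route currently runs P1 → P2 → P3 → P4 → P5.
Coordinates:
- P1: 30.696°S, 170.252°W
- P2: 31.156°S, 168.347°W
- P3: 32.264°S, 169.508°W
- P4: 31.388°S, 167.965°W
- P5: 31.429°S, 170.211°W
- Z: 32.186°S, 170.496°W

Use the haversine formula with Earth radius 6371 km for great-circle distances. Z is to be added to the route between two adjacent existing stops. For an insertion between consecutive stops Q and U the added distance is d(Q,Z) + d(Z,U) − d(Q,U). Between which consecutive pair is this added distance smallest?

Added distance for inserting Z between each consecutive pair:
P1–P2: 211.9 km
P2–P3: 161.7 km
P3–P4: 173.2 km
P4–P5: 130.3 km
Smallest added distance is 130.3 km, inserting between P4 and P5.

between P4 and P5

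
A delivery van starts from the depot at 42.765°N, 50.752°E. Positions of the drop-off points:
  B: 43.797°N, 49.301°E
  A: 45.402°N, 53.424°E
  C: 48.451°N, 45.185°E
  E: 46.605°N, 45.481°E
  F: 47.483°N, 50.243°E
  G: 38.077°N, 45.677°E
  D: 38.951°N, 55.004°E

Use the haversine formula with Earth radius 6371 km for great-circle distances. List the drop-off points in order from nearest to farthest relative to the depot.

B, A, F, D, E, G, C

Distance from the depot at 42.765°N, 50.752°E to each:
B 43.797°N, 49.301°E: 164.2 km
A 45.402°N, 53.424°E: 362.6 km
F 47.483°N, 50.243°E: 526.1 km
D 38.951°N, 55.004°E: 554.6 km
E 46.605°N, 45.481°E: 596.4 km
G 38.077°N, 45.677°E: 675.2 km
C 48.451°N, 45.185°E: 765.9 km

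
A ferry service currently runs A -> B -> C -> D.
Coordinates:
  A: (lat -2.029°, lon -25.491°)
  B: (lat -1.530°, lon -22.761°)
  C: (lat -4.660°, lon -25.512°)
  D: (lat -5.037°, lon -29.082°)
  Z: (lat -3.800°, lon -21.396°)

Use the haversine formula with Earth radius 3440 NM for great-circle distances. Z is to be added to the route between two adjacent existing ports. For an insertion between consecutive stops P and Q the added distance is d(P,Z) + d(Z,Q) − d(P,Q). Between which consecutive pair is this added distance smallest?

between B and C

Added distance for inserting Z between each consecutive pair:
A–B: 260.0 NM
B–C: 160.8 NM
C–D: 503.1 NM
Smallest added distance is 160.8 NM, inserting between B and C.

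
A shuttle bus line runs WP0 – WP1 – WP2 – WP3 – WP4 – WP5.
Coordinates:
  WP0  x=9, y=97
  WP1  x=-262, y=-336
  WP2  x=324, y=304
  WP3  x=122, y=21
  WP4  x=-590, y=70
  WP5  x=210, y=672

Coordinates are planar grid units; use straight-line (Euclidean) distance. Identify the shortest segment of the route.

WP2–WP3

Leg distances:
WP0→WP1: 510.8
WP1→WP2: 867.8
WP2→WP3: 347.7
WP3→WP4: 713.7
WP4→WP5: 1001.2
The shortest leg is WP2–WP3 at 347.7.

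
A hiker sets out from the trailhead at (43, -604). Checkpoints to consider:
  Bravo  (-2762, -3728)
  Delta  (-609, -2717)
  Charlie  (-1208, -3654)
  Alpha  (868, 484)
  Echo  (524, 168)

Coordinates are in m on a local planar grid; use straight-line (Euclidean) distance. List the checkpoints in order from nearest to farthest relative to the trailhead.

Distance from the trailhead at (43, -604) to each:
Echo (524, 168): 909.6 m
Alpha (868, 484): 1365.4 m
Delta (-609, -2717): 2211.3 m
Charlie (-1208, -3654): 3296.6 m
Bravo (-2762, -3728): 4198.5 m

Echo, Alpha, Delta, Charlie, Bravo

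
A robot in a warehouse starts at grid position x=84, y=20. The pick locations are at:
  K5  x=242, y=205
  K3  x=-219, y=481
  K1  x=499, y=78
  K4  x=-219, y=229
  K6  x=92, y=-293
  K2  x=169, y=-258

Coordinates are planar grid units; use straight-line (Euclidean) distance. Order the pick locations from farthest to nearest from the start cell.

Computing each straight-line distance from x=84, y=20:
K3 x=-219, y=481: 551.7
K1 x=499, y=78: 419.0
K4 x=-219, y=229: 368.1
K6 x=92, y=-293: 313.1
K2 x=169, y=-258: 290.7
K5 x=242, y=205: 243.3

K3, K1, K4, K6, K2, K5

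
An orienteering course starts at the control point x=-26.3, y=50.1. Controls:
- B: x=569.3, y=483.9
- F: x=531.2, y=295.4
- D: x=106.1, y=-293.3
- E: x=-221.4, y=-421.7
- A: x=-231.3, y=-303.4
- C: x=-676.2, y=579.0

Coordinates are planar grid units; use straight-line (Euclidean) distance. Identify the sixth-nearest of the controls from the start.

C

Distances from the start (x=-26.3, y=50.1):
D: 368.0
A: 408.6
E: 510.5
F: 609.1
B: 736.8
C: 837.9
The sixth-nearest is C at 837.9.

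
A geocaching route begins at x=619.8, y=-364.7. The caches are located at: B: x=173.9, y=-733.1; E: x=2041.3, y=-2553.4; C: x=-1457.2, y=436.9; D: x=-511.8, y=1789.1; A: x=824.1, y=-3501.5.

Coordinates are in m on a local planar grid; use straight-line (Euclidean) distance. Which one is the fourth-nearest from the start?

E

Distances from the start (x=619.8, y=-364.7):
B: 578.4 m
C: 2226.3 m
D: 2433.0 m
E: 2609.8 m
A: 3143.4 m
The fourth-nearest is E at 2609.8 m.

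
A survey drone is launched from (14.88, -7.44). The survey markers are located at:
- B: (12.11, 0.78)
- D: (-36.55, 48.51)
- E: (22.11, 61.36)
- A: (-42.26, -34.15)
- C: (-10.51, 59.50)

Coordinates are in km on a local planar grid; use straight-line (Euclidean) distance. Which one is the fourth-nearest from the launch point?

Distance to each, sorted:
B: 8.7 km
A: 63.1 km
E: 69.2 km
C: 71.6 km
D: 76.0 km
The fourth-nearest is C at 71.6 km.

C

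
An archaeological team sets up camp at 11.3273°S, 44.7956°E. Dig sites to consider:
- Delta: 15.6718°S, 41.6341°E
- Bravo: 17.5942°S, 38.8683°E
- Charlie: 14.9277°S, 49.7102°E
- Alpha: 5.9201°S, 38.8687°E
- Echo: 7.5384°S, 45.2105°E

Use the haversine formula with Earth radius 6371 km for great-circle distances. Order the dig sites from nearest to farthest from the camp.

Computing each great-circle distance from 11.3273°S, 44.7956°E:
Echo 7.5384°S, 45.2105°E: 423.8 km
Delta 15.6718°S, 41.6341°E: 591.7 km
Charlie 14.9277°S, 49.7102°E: 665.9 km
Alpha 5.9201°S, 38.8687°E: 886.4 km
Bravo 17.5942°S, 38.8683°E: 944.7 km

Echo, Delta, Charlie, Alpha, Bravo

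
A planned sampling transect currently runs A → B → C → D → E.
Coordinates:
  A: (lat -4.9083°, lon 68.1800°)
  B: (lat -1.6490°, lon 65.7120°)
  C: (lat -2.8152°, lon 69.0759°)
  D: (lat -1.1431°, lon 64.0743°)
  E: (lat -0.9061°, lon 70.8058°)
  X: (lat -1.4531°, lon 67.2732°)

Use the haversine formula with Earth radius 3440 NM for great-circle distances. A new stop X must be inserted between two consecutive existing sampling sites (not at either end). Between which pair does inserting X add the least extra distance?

between D and E

Added distance for inserting X between each consecutive pair:
A–B: 63.6 NM
B–C: 16.4 NM
C–D: 12.1 NM
D–E: 3.1 NM
Smallest added distance is 3.1 NM, inserting between D and E.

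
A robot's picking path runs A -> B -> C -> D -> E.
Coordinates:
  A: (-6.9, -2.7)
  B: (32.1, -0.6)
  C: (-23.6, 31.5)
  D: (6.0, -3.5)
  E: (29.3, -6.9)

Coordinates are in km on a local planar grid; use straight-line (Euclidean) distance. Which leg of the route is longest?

Leg distances:
A→B: 39.1 km
B→C: 64.3 km
C→D: 45.8 km
D→E: 23.5 km
The longest leg is B–C at 64.3 km.

B–C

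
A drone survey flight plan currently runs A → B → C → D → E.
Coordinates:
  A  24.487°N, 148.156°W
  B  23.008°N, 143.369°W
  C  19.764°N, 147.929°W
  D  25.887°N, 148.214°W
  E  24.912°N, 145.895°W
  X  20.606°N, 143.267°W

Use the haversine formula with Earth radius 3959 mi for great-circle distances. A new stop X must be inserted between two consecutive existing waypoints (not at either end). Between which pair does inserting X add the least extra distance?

between B and C

Added distance for inserting X between each consecutive pair:
A–B: 257.9 mi
B–C: 104.8 mi
C–D: 365.7 mi
D–E: 663.1 mi
Smallest added distance is 104.8 mi, inserting between B and C.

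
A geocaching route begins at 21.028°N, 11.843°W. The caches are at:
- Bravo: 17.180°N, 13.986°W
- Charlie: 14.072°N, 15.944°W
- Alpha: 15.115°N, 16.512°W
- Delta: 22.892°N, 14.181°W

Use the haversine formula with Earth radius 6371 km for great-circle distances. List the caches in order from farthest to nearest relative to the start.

Distance from the start at 21.028°N, 11.843°W to each:
Charlie 14.072°N, 15.944°W: 887.1 km
Alpha 15.115°N, 16.512°W: 822.0 km
Bravo 17.180°N, 13.986°W: 483.5 km
Delta 22.892°N, 14.181°W: 317.9 km

Charlie, Alpha, Bravo, Delta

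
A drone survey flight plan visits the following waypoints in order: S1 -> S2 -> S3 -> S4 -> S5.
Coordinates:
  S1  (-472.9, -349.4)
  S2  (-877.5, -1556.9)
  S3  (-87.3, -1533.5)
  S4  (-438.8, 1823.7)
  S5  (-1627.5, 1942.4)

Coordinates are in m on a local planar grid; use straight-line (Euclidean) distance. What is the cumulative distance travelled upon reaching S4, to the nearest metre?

Leg distances:
S1→S2: 1273.5 m  (cumulative 1273.5 m)
S2→S3: 790.5 m  (cumulative 2064.0 m)
S3→S4: 3375.6 m  (cumulative 5439.6 m)
Cumulative distance at S4 ≈ 5440 m.

5440 m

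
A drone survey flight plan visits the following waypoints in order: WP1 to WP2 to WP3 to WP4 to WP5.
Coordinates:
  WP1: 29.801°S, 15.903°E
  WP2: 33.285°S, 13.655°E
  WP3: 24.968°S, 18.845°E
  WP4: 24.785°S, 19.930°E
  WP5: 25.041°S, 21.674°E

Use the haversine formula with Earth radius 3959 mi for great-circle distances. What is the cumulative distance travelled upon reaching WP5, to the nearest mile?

1109 mi

Leg distances:
WP1→WP2: 274.7 mi  (cumulative 274.7 mi)
WP2→WP3: 654.3 mi  (cumulative 929.0 mi)
WP3→WP4: 69.2 mi  (cumulative 998.1 mi)
WP4→WP5: 110.7 mi  (cumulative 1108.9 mi)
Cumulative distance at WP5 ≈ 1109 mi.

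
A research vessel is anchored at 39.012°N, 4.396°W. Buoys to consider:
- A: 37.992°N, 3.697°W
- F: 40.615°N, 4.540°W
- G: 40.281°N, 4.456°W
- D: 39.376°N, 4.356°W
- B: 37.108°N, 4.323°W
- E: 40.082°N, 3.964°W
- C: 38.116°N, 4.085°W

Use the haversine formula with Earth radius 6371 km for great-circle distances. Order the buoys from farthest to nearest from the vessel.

Distance from the vessel at 39.012°N, 4.396°W to each:
B 37.108°N, 4.323°W: 211.8 km
F 40.615°N, 4.540°W: 178.7 km
G 40.281°N, 4.456°W: 141.2 km
A 37.992°N, 3.697°W: 128.7 km
E 40.082°N, 3.964°W: 124.6 km
C 38.116°N, 4.085°W: 103.2 km
D 39.376°N, 4.356°W: 40.6 km

B, F, G, A, E, C, D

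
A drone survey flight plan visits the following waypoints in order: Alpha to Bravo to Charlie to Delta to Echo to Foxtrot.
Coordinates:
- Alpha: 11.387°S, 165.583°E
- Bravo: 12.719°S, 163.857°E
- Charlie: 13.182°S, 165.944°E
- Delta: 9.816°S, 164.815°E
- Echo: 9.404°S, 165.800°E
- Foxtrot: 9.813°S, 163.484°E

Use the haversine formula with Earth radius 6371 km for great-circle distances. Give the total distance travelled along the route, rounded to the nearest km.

1240 km

Leg distances:
Alpha→Bravo: 239.1 km  (cumulative 239.1 km)
Bravo→Charlie: 231.9 km  (cumulative 471.0 km)
Charlie→Delta: 394.0 km  (cumulative 865.0 km)
Delta→Echo: 117.3 km  (cumulative 982.3 km)
Echo→Foxtrot: 258.0 km  (cumulative 1240.3 km)
Total route length ≈ 1240 km.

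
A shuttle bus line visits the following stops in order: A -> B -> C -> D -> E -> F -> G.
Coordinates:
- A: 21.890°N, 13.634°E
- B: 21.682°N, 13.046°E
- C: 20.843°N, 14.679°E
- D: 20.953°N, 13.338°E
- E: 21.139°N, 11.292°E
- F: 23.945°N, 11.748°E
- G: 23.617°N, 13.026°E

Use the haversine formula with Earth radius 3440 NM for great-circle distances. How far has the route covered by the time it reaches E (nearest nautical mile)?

330 NM

Leg distances:
A→B: 35.1 NM  (cumulative 35.1 NM)
B→C: 104.3 NM  (cumulative 139.4 NM)
C→D: 75.5 NM  (cumulative 214.9 NM)
D→E: 115.2 NM  (cumulative 330.1 NM)
Cumulative distance at E ≈ 330 NM.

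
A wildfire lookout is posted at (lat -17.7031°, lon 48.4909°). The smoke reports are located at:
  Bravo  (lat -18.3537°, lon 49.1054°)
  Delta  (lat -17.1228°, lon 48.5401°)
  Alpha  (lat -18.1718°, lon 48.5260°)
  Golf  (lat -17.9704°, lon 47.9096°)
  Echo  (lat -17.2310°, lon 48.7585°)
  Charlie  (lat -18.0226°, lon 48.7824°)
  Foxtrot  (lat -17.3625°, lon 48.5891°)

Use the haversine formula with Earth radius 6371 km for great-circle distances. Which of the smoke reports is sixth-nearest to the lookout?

Distances from the lookout ((lat -17.7031°, lon 48.4909°)):
Foxtrot: 39.3 km
Charlie: 47.1 km
Alpha: 52.2 km
Echo: 59.7 km
Delta: 64.7 km
Golf: 68.3 km
Bravo: 97.2 km
The sixth-nearest is Golf at 68.3 km.

Golf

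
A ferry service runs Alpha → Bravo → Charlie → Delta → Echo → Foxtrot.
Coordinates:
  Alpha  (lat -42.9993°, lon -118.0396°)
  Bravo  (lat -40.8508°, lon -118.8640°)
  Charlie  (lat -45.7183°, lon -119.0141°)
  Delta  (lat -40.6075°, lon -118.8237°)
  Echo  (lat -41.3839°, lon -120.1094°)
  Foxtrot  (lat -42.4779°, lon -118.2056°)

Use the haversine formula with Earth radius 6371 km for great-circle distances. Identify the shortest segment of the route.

Delta–Echo

Leg distances:
Alpha→Bravo: 248.4 km
Bravo→Charlie: 541.4 km
Charlie→Delta: 568.5 km
Delta→Echo: 138.2 km
Echo→Foxtrot: 199.0 km
The shortest leg is Delta–Echo at 138.2 km.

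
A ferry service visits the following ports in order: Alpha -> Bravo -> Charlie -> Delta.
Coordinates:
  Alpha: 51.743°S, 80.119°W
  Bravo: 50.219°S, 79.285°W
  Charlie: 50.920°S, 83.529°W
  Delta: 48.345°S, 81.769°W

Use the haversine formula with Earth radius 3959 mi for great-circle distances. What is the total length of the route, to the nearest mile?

498 mi

Leg distances:
Alpha→Bravo: 111.4 mi  (cumulative 111.4 mi)
Bravo→Charlie: 192.4 mi  (cumulative 303.8 mi)
Charlie→Delta: 194.6 mi  (cumulative 498.4 mi)
Total route length ≈ 498 mi.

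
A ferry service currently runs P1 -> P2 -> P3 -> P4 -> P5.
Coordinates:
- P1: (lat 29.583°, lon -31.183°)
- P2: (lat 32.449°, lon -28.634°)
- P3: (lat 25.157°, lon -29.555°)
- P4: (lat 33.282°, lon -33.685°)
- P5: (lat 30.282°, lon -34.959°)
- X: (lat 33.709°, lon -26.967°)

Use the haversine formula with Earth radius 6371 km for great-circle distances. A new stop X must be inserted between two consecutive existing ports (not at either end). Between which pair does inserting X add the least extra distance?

Added distance for inserting X between each consecutive pair:
P1–P2: 416.4 km
P2–P3: 376.7 km
P3–P4: 619.8 km
P4–P5: 1114.2 km
Smallest added distance is 376.7 km, inserting between P2 and P3.

between P2 and P3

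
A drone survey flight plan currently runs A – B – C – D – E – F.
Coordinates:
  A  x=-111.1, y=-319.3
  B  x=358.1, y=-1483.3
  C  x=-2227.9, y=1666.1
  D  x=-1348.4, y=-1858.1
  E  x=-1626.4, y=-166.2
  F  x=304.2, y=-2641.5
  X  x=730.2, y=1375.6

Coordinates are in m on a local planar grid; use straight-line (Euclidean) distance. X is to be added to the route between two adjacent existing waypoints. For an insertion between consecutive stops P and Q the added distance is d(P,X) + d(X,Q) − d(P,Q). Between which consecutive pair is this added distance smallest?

Added distance for inserting X between each consecutive pair:
A–B: 3520.2 m
B–C: 1780.3 m
C–D: 3184.2 m
D–E: 4945.7 m
E–F: 3716.6 m
Smallest added distance is 1780.3 m, inserting between B and C.

between B and C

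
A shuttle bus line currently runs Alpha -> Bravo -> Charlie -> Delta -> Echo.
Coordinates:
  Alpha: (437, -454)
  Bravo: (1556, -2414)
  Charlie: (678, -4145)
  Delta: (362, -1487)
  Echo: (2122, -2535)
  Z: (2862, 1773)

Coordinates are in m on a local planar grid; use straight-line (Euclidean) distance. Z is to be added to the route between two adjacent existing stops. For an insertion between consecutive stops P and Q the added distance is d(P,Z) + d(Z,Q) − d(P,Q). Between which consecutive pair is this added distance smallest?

Added distance for inserting Z between each consecutive pair:
Alpha–Bravo: 5421.5 m
Bravo–Charlie: 8753.2 m
Charlie–Delta: 7739.7 m
Delta–Echo: 6430.9 m
Smallest added distance is 5421.5 m, inserting between Alpha and Bravo.

between Alpha and Bravo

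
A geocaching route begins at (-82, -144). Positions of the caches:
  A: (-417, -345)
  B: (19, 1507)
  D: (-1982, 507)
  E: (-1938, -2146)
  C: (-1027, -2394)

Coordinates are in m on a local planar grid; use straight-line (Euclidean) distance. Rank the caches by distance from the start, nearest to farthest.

Distance from the start at (-82, -144) to each:
A (-417, -345): 390.7 m
B (19, 1507): 1654.1 m
D (-1982, 507): 2008.4 m
C (-1027, -2394): 2440.4 m
E (-1938, -2146): 2730.0 m

A, B, D, C, E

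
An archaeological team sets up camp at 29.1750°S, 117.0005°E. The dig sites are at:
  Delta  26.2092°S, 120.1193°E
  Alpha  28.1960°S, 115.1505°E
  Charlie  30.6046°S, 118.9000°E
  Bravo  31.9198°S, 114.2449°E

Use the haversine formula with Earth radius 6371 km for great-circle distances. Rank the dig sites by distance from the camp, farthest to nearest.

Distances from the camp:
Delta 26.2092°S, 120.1193°E: 450.6 km
Bravo 31.9198°S, 114.2449°E: 403.4 km
Charlie 30.6046°S, 118.9000°E: 242.5 km
Alpha 28.1960°S, 115.1505°E: 210.7 km

Delta, Bravo, Charlie, Alpha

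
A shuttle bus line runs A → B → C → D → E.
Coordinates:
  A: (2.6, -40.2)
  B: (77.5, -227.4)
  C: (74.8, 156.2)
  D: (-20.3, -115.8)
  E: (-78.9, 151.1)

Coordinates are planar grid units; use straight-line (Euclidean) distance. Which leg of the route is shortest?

Leg distances:
A→B: 201.6
B→C: 383.6
C→D: 288.1
D→E: 273.3
The shortest leg is A–B at 201.6.

A–B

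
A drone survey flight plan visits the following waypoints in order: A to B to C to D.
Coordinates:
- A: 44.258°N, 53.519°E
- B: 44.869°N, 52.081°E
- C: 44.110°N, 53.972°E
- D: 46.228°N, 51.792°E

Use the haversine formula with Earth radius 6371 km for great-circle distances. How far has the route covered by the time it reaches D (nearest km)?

Leg distances:
A→B: 132.6 km  (cumulative 132.6 km)
B→C: 172.1 km  (cumulative 304.7 km)
C→D: 291.0 km  (cumulative 595.7 km)
Cumulative distance at D ≈ 596 km.

596 km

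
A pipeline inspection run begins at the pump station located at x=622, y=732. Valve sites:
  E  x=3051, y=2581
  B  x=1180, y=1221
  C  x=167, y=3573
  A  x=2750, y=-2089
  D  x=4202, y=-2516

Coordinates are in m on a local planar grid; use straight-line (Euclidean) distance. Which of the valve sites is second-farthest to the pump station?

Distance to each, sorted:
D: 4833.8 m
A: 3533.6 m
E: 3052.7 m
C: 2877.2 m
B: 741.9 m
The second-farthest is A at 3533.6 m.

A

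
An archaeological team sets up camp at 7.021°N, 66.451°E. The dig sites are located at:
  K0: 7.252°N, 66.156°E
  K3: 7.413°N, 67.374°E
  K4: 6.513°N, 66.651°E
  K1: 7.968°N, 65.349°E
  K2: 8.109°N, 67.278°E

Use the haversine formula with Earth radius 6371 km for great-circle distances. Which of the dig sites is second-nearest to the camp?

Distances from the camp (7.021°N, 66.451°E):
K0: 41.5 km
K4: 60.7 km
K3: 110.8 km
K2: 151.5 km
K1: 160.8 km
The second-nearest is K4 at 60.7 km.

K4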